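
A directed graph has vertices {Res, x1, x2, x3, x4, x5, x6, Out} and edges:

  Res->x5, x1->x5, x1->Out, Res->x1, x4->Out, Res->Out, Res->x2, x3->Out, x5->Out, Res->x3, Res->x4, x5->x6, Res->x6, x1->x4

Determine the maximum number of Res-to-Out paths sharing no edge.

Assign every edge capacity 1; by Menger, the answer equals the max flow.
Path Res→Out (+1); total 1.
Path Res→x1→Out (+1); total 2.
Path Res→x3→Out (+1); total 3.
Path Res→x4→Out (+1); total 4.
Path Res→x5→Out (+1); total 5.
No residual Res→Out path; max flow = 5.
Certifying cut of size 5: {Res→Out, Res→x1, Res→x3, Res→x4, Res→x5}.

5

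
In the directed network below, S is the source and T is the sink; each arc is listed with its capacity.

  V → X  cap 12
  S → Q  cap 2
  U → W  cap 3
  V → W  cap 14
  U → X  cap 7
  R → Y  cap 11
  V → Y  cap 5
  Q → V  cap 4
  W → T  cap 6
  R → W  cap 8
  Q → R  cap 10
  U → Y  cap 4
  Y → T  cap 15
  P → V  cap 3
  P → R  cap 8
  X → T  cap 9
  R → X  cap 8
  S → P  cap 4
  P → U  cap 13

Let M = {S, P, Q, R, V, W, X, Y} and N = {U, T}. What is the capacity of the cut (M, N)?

43

Edges leaving {S, P, Q, R, V, W, X, Y}: P→U (13), W→T (6), X→T (9), Y→T (15).
Cut capacity = 13 + 6 + 9 + 15 = 43.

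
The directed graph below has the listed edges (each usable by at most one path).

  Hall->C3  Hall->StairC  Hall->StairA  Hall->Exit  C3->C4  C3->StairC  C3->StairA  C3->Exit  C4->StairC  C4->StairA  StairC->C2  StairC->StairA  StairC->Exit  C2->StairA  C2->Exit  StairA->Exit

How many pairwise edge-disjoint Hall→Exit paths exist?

Assign every edge capacity 1; by Menger, the answer equals the max flow.
Path Hall→Exit (+1); total 1.
Path Hall→C3→Exit (+1); total 2.
Path Hall→StairC→Exit (+1); total 3.
Path Hall→StairA→Exit (+1); total 4.
No residual Hall→Exit path; max flow = 4.
Certifying cut of size 4: {Hall→C3, Hall→Exit, Hall→StairA, Hall→StairC}.

4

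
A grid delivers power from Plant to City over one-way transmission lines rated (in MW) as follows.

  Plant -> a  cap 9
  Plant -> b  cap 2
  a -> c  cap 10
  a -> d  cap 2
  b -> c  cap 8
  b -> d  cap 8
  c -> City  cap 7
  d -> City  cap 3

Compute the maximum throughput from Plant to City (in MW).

10

Augment Plant→a→c→City: bottleneck 7, flow now 7.
Augment Plant→a→d→City: bottleneck 2, flow now 9.
Augment Plant→b→d→City: bottleneck 1, flow now 10.
No augmenting path remains; maximum flow = 10.
In the residual graph, reachable from Plant: {Plant, a, b, c, d}.
Min-cut edges: c→City (7), d→City (3); capacity 7 + 3 = 10.
This cut is saturated, so no flow can exceed 10.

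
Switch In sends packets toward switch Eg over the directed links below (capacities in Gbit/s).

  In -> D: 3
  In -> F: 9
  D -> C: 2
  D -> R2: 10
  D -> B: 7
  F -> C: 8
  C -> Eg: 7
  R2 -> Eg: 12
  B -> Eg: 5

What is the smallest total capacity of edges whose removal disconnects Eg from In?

Augment In→D→C→Eg: bottleneck 2, flow now 2.
Augment In→D→R2→Eg: bottleneck 1, flow now 3.
Augment In→F→C→Eg: bottleneck 5, flow now 8.
Augment In→F→C→D→R2→Eg: bottleneck 2, flow now 10. (uses reverse residual edge)
No augmenting path remains; maximum flow = 10.
By max-flow min-cut, the minimum cut capacity equals the max flow.
In the residual graph, reachable from In: {In, F, C}.
Min-cut edges: In→D (3), C→Eg (7); capacity 3 + 7 = 10.

10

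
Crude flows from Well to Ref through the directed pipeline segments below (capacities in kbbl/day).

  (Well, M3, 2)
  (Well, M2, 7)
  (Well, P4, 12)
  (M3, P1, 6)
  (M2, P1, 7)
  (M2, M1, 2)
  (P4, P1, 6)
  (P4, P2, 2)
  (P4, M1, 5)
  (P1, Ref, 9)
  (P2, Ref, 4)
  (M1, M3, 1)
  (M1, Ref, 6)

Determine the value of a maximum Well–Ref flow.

Augment Well→M3→P1→Ref: bottleneck 2, flow now 2.
Augment Well→M2→P1→Ref: bottleneck 7, flow now 9.
Augment Well→P4→P2→Ref: bottleneck 2, flow now 11.
Augment Well→P4→M1→Ref: bottleneck 5, flow now 16.
Augment Well→P4→P1→M2→M1→Ref: bottleneck 1, flow now 17. (uses reverse residual edge)
No augmenting path remains; maximum flow = 17.
In the residual graph, reachable from Well: {Well, M3, M2, P4, P1, M1}.
Min-cut edges: P4→P2 (2), P1→Ref (9), M1→Ref (6); capacity 2 + 9 + 6 = 17.
This cut is saturated, so no flow can exceed 17.

17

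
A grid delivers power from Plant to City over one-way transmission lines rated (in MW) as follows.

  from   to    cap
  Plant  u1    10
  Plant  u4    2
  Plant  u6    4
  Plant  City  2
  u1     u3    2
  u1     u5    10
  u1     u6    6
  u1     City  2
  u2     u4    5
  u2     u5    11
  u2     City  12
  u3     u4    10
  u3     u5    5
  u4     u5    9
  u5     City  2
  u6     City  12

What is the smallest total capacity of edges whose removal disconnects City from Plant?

16

Augment Plant→City: bottleneck 2, flow now 2.
Augment Plant→u1→City: bottleneck 2, flow now 4.
Augment Plant→u6→City: bottleneck 4, flow now 8.
Augment Plant→u1→u5→City: bottleneck 2, flow now 10.
Augment Plant→u1→u6→City: bottleneck 6, flow now 16.
No augmenting path remains; maximum flow = 16.
By max-flow min-cut, the minimum cut capacity equals the max flow.
In the residual graph, reachable from Plant: {Plant, u1, u3, u4, u5}.
Min-cut edges: Plant→u6 (4), Plant→City (2), u1→u6 (6), u1→City (2), u5→City (2); capacity 4 + 2 + 6 + 2 + 2 = 16.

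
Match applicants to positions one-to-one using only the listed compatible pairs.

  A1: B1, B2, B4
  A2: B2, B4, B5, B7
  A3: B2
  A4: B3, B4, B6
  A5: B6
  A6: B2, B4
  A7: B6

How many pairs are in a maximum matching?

Unit-capacity flow: source→left, listed edges, right→sink; max matching = max flow.
Augmenting path A1→B1 (+1); matched 1.
Augmenting path A2→B2 (+1); matched 2.
Augmenting path A4→B3 (+1); matched 3.
Augmenting path A5→B6 (+1); matched 4.
Augmenting path A6→B4 (+1); matched 5.
Augmenting path A3→B2→A2→B5 (+1); matched 6.
No augmenting path remains; maximum matching = 6.
König certificate: {A1, A2, A3, A4, A6, B6} is a vertex cover of size 6 (every listed pair touches it), so no matching can be larger.

6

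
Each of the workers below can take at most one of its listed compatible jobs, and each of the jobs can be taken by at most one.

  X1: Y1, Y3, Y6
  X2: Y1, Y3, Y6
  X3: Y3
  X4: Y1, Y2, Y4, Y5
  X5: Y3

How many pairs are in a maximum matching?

Unit-capacity flow: source→left, listed edges, right→sink; max matching = max flow.
Augmenting path X1→Y1 (+1); matched 1.
Augmenting path X2→Y3 (+1); matched 2.
Augmenting path X4→Y2 (+1); matched 3.
Augmenting path X3→Y3→X2→Y6 (+1); matched 4.
No augmenting path remains; maximum matching = 4.
König certificate: {X1, X2, X4, Y3} is a vertex cover of size 4 (every listed pair touches it), so no matching can be larger.

4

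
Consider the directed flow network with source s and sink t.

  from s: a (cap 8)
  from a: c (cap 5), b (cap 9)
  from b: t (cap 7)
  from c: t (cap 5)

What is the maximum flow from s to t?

Augment s→a→b→t: bottleneck 7, flow now 7.
Augment s→a→c→t: bottleneck 1, flow now 8.
No augmenting path remains; maximum flow = 8.
In the residual graph, reachable from s: {s}.
Min-cut edges: s→a (8); capacity 8 = 8.
This cut is saturated, so no flow can exceed 8.

8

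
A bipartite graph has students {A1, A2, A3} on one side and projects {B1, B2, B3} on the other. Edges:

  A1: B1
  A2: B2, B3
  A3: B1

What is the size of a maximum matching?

Unit-capacity flow: source→left, listed edges, right→sink; max matching = max flow.
Augmenting path A1→B1 (+1); matched 1.
Augmenting path A2→B2 (+1); matched 2.
No augmenting path remains; maximum matching = 2.
König certificate: {A2, B1} is a vertex cover of size 2 (every listed pair touches it), so no matching can be larger.

2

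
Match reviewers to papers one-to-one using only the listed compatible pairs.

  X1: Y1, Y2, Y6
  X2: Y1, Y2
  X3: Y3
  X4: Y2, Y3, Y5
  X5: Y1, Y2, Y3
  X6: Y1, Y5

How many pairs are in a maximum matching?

Unit-capacity flow: source→left, listed edges, right→sink; max matching = max flow.
Augmenting path X1→Y1 (+1); matched 1.
Augmenting path X2→Y2 (+1); matched 2.
Augmenting path X3→Y3 (+1); matched 3.
Augmenting path X4→Y5 (+1); matched 4.
Augmenting path X5→Y1→X1→Y6 (+1); matched 5.
No augmenting path remains; maximum matching = 5.
König certificate: {X1, Y1, Y2, Y3, Y5} is a vertex cover of size 5 (every listed pair touches it), so no matching can be larger.

5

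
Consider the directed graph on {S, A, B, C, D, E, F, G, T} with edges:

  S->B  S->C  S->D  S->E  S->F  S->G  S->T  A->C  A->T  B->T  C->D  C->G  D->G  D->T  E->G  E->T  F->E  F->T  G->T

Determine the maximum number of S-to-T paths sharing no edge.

Assign every edge capacity 1; by Menger, the answer equals the max flow.
Path S→T (+1); total 1.
Path S→B→T (+1); total 2.
Path S→D→T (+1); total 3.
Path S→E→T (+1); total 4.
Path S→F→T (+1); total 5.
Path S→G→T (+1); total 6.
No residual S→T path; max flow = 6.
Certifying cut of size 6: {D→T, G→T, S→B, S→E, S→F, S→T}.

6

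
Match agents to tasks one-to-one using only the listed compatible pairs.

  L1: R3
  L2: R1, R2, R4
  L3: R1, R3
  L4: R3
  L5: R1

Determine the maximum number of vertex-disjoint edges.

Unit-capacity flow: source→left, listed edges, right→sink; max matching = max flow.
Augmenting path L1→R3 (+1); matched 1.
Augmenting path L2→R1 (+1); matched 2.
Augmenting path L3→R1→L2→R2 (+1); matched 3.
No augmenting path remains; maximum matching = 3.
König certificate: {L2, R1, R3} is a vertex cover of size 3 (every listed pair touches it), so no matching can be larger.

3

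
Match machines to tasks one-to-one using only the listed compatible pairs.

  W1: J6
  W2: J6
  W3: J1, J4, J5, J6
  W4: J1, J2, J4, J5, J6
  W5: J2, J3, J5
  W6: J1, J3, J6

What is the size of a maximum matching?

5

Unit-capacity flow: source→left, listed edges, right→sink; max matching = max flow.
Augmenting path W1→J6 (+1); matched 1.
Augmenting path W3→J1 (+1); matched 2.
Augmenting path W4→J2 (+1); matched 3.
Augmenting path W5→J3 (+1); matched 4.
Augmenting path W6→J1→W3→J4 (+1); matched 5.
No augmenting path remains; maximum matching = 5.
König certificate: {W3, W4, W5, W6, J6} is a vertex cover of size 5 (every listed pair touches it), so no matching can be larger.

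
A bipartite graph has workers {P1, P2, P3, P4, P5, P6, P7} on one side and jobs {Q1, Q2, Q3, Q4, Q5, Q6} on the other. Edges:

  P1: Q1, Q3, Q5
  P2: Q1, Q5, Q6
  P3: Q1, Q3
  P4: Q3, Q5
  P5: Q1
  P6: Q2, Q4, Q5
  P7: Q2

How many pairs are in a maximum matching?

Unit-capacity flow: source→left, listed edges, right→sink; max matching = max flow.
Augmenting path P1→Q1 (+1); matched 1.
Augmenting path P2→Q5 (+1); matched 2.
Augmenting path P3→Q3 (+1); matched 3.
Augmenting path P6→Q2 (+1); matched 4.
Augmenting path P4→Q5→P2→Q6 (+1); matched 5.
Augmenting path P7→Q2→P6→Q4 (+1); matched 6.
No augmenting path remains; maximum matching = 6.
König certificate: {P2, P6, P7, Q1, Q3, Q5} is a vertex cover of size 6 (every listed pair touches it), so no matching can be larger.

6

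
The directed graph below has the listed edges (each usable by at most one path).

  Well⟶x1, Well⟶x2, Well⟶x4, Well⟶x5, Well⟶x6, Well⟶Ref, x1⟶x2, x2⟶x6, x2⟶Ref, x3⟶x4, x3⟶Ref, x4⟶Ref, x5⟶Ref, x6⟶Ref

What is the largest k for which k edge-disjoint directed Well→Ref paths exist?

Assign every edge capacity 1; by Menger, the answer equals the max flow.
Path Well→Ref (+1); total 1.
Path Well→x2→Ref (+1); total 2.
Path Well→x4→Ref (+1); total 3.
Path Well→x5→Ref (+1); total 4.
Path Well→x6→Ref (+1); total 5.
No residual Well→Ref path; max flow = 5.
Certifying cut of size 5: {Well→Ref, Well→x4, Well→x5, x2→Ref, x6→Ref}.

5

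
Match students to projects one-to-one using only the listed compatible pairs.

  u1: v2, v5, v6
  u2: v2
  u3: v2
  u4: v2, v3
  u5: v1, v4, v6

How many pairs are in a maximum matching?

4

Unit-capacity flow: source→left, listed edges, right→sink; max matching = max flow.
Augmenting path u1→v2 (+1); matched 1.
Augmenting path u4→v3 (+1); matched 2.
Augmenting path u5→v1 (+1); matched 3.
Augmenting path u2→v2→u1→v5 (+1); matched 4.
No augmenting path remains; maximum matching = 4.
König certificate: {u1, u4, u5, v2} is a vertex cover of size 4 (every listed pair touches it), so no matching can be larger.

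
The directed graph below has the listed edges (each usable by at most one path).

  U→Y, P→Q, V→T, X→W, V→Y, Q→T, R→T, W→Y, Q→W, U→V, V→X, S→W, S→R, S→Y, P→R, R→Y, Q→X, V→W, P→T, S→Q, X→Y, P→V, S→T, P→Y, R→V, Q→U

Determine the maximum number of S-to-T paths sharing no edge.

3

Assign every edge capacity 1; by Menger, the answer equals the max flow.
Path S→T (+1); total 1.
Path S→Q→T (+1); total 2.
Path S→R→T (+1); total 3.
No residual S→T path; max flow = 3.
Certifying cut of size 3: {S→Q, S→R, S→T}.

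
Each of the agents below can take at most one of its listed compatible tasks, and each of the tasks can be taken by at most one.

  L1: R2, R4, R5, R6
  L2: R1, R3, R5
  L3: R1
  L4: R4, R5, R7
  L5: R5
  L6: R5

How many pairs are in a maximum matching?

5

Unit-capacity flow: source→left, listed edges, right→sink; max matching = max flow.
Augmenting path L1→R2 (+1); matched 1.
Augmenting path L2→R1 (+1); matched 2.
Augmenting path L4→R4 (+1); matched 3.
Augmenting path L5→R5 (+1); matched 4.
Augmenting path L3→R1→L2→R3 (+1); matched 5.
No augmenting path remains; maximum matching = 5.
König certificate: {L1, L2, L3, L4, R5} is a vertex cover of size 5 (every listed pair touches it), so no matching can be larger.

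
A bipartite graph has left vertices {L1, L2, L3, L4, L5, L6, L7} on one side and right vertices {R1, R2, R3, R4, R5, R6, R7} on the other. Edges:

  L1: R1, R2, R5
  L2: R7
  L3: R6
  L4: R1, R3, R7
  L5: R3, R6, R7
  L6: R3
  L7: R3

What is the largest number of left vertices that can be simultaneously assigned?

Unit-capacity flow: source→left, listed edges, right→sink; max matching = max flow.
Augmenting path L1→R1 (+1); matched 1.
Augmenting path L2→R7 (+1); matched 2.
Augmenting path L3→R6 (+1); matched 3.
Augmenting path L4→R3 (+1); matched 4.
Augmenting path L5→R3→L4→R1→L1→R2 (+1); matched 5.
No augmenting path remains; maximum matching = 5.
König certificate: {L1, L4, R3, R6, R7} is a vertex cover of size 5 (every listed pair touches it), so no matching can be larger.

5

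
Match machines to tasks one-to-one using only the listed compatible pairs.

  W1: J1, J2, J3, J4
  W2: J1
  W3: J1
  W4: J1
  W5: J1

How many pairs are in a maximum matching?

2

Unit-capacity flow: source→left, listed edges, right→sink; max matching = max flow.
Augmenting path W1→J1 (+1); matched 1.
Augmenting path W2→J1→W1→J2 (+1); matched 2.
No augmenting path remains; maximum matching = 2.
König certificate: {W1, J1} is a vertex cover of size 2 (every listed pair touches it), so no matching can be larger.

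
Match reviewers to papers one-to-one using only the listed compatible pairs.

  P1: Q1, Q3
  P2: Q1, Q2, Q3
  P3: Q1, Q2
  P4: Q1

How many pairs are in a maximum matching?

Unit-capacity flow: source→left, listed edges, right→sink; max matching = max flow.
Augmenting path P1→Q1 (+1); matched 1.
Augmenting path P2→Q2 (+1); matched 2.
Augmenting path P3→Q1→P1→Q3 (+1); matched 3.
No augmenting path remains; maximum matching = 3.
König certificate: {Q1, Q2, Q3} is a vertex cover of size 3 (every listed pair touches it), so no matching can be larger.

3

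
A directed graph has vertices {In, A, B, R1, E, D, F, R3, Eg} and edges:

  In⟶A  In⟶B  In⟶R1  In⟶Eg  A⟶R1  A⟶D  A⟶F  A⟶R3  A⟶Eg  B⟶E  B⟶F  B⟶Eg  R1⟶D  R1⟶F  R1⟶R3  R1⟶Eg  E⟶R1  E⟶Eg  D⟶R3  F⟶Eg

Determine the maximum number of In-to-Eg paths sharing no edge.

4

Assign every edge capacity 1; by Menger, the answer equals the max flow.
Path In→Eg (+1); total 1.
Path In→A→Eg (+1); total 2.
Path In→B→Eg (+1); total 3.
Path In→R1→Eg (+1); total 4.
No residual In→Eg path; max flow = 4.
Certifying cut of size 4: {In→A, In→B, In→Eg, In→R1}.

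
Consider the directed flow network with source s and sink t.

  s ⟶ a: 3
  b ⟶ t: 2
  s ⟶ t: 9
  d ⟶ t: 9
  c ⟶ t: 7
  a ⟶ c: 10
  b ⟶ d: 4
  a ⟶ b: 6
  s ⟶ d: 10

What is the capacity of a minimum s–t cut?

21

Augment s→t: bottleneck 9, flow now 9.
Augment s→d→t: bottleneck 9, flow now 18.
Augment s→a→b→t: bottleneck 2, flow now 20.
Augment s→a→c→t: bottleneck 1, flow now 21.
No augmenting path remains; maximum flow = 21.
By max-flow min-cut, the minimum cut capacity equals the max flow.
In the residual graph, reachable from s: {s, d}.
Min-cut edges: s→a (3), s→t (9), d→t (9); capacity 3 + 9 + 9 = 21.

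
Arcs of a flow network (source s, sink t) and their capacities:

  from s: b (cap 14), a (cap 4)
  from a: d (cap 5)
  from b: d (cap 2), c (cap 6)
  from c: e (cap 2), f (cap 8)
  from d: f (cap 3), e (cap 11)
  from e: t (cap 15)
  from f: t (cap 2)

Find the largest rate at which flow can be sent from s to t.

10

Augment s→a→d→e→t: bottleneck 4, flow now 4.
Augment s→b→c→e→t: bottleneck 2, flow now 6.
Augment s→b→c→f→t: bottleneck 2, flow now 8.
Augment s→b→d→e→t: bottleneck 2, flow now 10.
No augmenting path remains; maximum flow = 10.
In the residual graph, reachable from s: {s, b, c, f}.
Min-cut edges: s→a (4), b→d (2), c→e (2), f→t (2); capacity 4 + 2 + 2 + 2 = 10.
This cut is saturated, so no flow can exceed 10.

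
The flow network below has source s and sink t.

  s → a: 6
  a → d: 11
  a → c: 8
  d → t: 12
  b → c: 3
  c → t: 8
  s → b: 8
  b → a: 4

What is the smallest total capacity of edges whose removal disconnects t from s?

13

Augment s→a→c→t: bottleneck 6, flow now 6.
Augment s→b→c→t: bottleneck 2, flow now 8.
Augment s→b→a→d→t: bottleneck 4, flow now 12.
Augment s→b→c→a→d→t: bottleneck 1, flow now 13. (uses reverse residual edge)
No augmenting path remains; maximum flow = 13.
By max-flow min-cut, the minimum cut capacity equals the max flow.
In the residual graph, reachable from s: {s, b}.
Min-cut edges: s→a (6), b→a (4), b→c (3); capacity 6 + 4 + 3 = 13.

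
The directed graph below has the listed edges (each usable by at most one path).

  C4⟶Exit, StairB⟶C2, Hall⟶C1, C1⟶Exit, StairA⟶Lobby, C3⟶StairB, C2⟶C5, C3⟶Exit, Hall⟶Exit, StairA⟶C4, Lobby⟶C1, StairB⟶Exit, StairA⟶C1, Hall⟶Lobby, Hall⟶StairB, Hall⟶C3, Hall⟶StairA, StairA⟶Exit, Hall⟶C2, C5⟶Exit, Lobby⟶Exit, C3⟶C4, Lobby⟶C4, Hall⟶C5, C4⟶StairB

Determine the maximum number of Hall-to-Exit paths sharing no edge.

7

Assign every edge capacity 1; by Menger, the answer equals the max flow.
Path Hall→Exit (+1); total 1.
Path Hall→C5→Exit (+1); total 2.
Path Hall→StairA→Exit (+1); total 3.
Path Hall→Lobby→Exit (+1); total 4.
Path Hall→StairB→Exit (+1); total 5.
Path Hall→C3→Exit (+1); total 6.
Path Hall→C1→Exit (+1); total 7.
No residual Hall→Exit path; max flow = 7.
Certifying cut of size 7: {C5→Exit, Hall→C1, Hall→C3, Hall→Exit, Hall→Lobby, Hall→StairA, Hall→StairB}.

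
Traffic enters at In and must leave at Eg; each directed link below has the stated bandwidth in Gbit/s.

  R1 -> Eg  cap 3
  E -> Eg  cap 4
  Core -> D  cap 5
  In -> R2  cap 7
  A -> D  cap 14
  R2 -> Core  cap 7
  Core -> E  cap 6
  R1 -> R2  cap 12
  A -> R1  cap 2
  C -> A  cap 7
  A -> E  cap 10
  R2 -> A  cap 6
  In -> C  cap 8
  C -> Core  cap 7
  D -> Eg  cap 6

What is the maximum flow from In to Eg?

12

Augment In→R2→A→R1→Eg: bottleneck 2, flow now 2.
Augment In→R2→A→D→Eg: bottleneck 4, flow now 6.
Augment In→R2→Core→D→Eg: bottleneck 1, flow now 7.
Augment In→C→A→D→Eg: bottleneck 1, flow now 8.
Augment In→C→A→E→Eg: bottleneck 4, flow now 12.
No augmenting path remains; maximum flow = 12.
In the residual graph, reachable from In: {In, R2, C, A, Core, D, E}.
Min-cut edges: A→R1 (2), D→Eg (6), E→Eg (4); capacity 2 + 6 + 4 = 12.
This cut is saturated, so no flow can exceed 12.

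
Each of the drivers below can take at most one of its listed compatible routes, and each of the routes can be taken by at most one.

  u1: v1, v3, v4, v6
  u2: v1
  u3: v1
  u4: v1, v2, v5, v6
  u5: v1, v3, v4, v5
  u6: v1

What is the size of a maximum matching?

Unit-capacity flow: source→left, listed edges, right→sink; max matching = max flow.
Augmenting path u1→v1 (+1); matched 1.
Augmenting path u4→v2 (+1); matched 2.
Augmenting path u5→v3 (+1); matched 3.
Augmenting path u2→v1→u1→v4 (+1); matched 4.
No augmenting path remains; maximum matching = 4.
König certificate: {u1, u4, u5, v1} is a vertex cover of size 4 (every listed pair touches it), so no matching can be larger.

4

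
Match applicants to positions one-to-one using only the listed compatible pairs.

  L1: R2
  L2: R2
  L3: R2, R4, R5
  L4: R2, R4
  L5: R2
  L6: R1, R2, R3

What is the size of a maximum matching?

4

Unit-capacity flow: source→left, listed edges, right→sink; max matching = max flow.
Augmenting path L1→R2 (+1); matched 1.
Augmenting path L3→R4 (+1); matched 2.
Augmenting path L6→R1 (+1); matched 3.
Augmenting path L4→R4→L3→R5 (+1); matched 4.
No augmenting path remains; maximum matching = 4.
König certificate: {L3, L4, L6, R2} is a vertex cover of size 4 (every listed pair touches it), so no matching can be larger.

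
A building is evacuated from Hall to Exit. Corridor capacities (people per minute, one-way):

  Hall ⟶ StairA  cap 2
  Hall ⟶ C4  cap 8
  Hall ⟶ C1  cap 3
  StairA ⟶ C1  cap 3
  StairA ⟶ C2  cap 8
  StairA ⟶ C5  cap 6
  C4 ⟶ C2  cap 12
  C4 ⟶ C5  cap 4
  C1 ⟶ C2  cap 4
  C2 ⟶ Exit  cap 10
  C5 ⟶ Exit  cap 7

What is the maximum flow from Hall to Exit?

Augment Hall→StairA→C2→Exit: bottleneck 2, flow now 2.
Augment Hall→C4→C2→Exit: bottleneck 8, flow now 10.
Augment Hall→C1→C2→StairA→C5→Exit: bottleneck 2, flow now 12. (uses reverse residual edge)
Augment Hall→C1→C2→C4→C5→Exit: bottleneck 1, flow now 13. (uses reverse residual edge)
No augmenting path remains; maximum flow = 13.
In the residual graph, reachable from Hall: {Hall}.
Min-cut edges: Hall→StairA (2), Hall→C4 (8), Hall→C1 (3); capacity 2 + 8 + 3 = 13.
This cut is saturated, so no flow can exceed 13.

13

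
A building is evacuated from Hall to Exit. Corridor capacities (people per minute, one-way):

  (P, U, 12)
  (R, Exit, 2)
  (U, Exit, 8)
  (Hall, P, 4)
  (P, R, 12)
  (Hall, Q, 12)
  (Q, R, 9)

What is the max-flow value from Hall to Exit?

6

Augment Hall→P→R→Exit: bottleneck 2, flow now 2.
Augment Hall→P→U→Exit: bottleneck 2, flow now 4.
Augment Hall→Q→R→P→U→Exit: bottleneck 2, flow now 6. (uses reverse residual edge)
No augmenting path remains; maximum flow = 6.
In the residual graph, reachable from Hall: {Hall, Q, R}.
Min-cut edges: Hall→P (4), R→Exit (2); capacity 4 + 2 = 6.
This cut is saturated, so no flow can exceed 6.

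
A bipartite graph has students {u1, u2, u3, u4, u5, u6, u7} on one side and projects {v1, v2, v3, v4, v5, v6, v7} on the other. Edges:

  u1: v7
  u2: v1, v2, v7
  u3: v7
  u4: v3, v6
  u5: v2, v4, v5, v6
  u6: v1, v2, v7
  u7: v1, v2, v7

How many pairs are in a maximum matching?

Unit-capacity flow: source→left, listed edges, right→sink; max matching = max flow.
Augmenting path u1→v7 (+1); matched 1.
Augmenting path u2→v1 (+1); matched 2.
Augmenting path u4→v3 (+1); matched 3.
Augmenting path u5→v2 (+1); matched 4.
Augmenting path u6→v2→u5→v4 (+1); matched 5.
No augmenting path remains; maximum matching = 5.
König certificate: {u4, u5, v1, v2, v7} is a vertex cover of size 5 (every listed pair touches it), so no matching can be larger.

5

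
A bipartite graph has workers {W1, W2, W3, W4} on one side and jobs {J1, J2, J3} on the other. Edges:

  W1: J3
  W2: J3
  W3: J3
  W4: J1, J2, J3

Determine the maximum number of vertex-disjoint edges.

Unit-capacity flow: source→left, listed edges, right→sink; max matching = max flow.
Augmenting path W1→J3 (+1); matched 1.
Augmenting path W4→J1 (+1); matched 2.
No augmenting path remains; maximum matching = 2.
König certificate: {W4, J3} is a vertex cover of size 2 (every listed pair touches it), so no matching can be larger.

2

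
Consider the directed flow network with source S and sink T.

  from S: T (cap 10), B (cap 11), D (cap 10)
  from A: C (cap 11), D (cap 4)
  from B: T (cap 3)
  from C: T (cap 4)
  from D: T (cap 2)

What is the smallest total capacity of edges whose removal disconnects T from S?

Augment S→T: bottleneck 10, flow now 10.
Augment S→B→T: bottleneck 3, flow now 13.
Augment S→D→T: bottleneck 2, flow now 15.
No augmenting path remains; maximum flow = 15.
By max-flow min-cut, the minimum cut capacity equals the max flow.
In the residual graph, reachable from S: {S, B, D}.
Min-cut edges: S→T (10), B→T (3), D→T (2); capacity 10 + 3 + 2 = 15.

15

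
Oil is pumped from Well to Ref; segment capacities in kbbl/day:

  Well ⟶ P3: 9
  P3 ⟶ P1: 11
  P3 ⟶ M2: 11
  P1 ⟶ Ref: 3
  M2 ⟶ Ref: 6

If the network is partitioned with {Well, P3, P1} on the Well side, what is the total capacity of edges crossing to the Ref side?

14

Edges leaving {Well, P3, P1}: P3→M2 (11), P1→Ref (3).
Cut capacity = 11 + 3 = 14.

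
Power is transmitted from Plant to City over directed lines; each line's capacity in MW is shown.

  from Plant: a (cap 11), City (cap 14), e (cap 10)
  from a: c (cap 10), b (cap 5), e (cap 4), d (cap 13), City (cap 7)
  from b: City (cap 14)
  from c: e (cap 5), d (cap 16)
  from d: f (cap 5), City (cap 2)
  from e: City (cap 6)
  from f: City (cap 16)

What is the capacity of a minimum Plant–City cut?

Augment Plant→City: bottleneck 14, flow now 14.
Augment Plant→a→City: bottleneck 7, flow now 21.
Augment Plant→e→City: bottleneck 6, flow now 27.
Augment Plant→a→b→City: bottleneck 4, flow now 31.
No augmenting path remains; maximum flow = 31.
By max-flow min-cut, the minimum cut capacity equals the max flow.
In the residual graph, reachable from Plant: {Plant, e}.
Min-cut edges: Plant→a (11), Plant→City (14), e→City (6); capacity 11 + 14 + 6 = 31.

31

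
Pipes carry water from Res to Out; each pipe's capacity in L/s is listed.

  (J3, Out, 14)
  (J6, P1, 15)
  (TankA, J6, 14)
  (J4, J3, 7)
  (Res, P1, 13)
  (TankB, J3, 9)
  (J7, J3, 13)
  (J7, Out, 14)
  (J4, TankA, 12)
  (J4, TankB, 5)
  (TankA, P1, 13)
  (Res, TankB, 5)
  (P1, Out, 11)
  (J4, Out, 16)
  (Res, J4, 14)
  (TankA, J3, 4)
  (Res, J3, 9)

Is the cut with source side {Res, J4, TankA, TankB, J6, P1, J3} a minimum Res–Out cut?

Given cut capacity: 16 + 11 + 14 = 41.
Augment Res→J4→Out: bottleneck 14, flow now 14.
Augment Res→P1→Out: bottleneck 11, flow now 25.
Augment Res→J3→Out: bottleneck 9, flow now 34.
Augment Res→TankB→J3→Out: bottleneck 5, flow now 39.
No augmenting path remains; maximum flow = 39.
In the residual graph, reachable from Res: {Res, P1}.
Min-cut edges: Res→J4 (14), Res→TankB (5), Res→J3 (9), P1→Out (11); capacity 14 + 5 + 9 + 11 = 39.
Cut capacity 41 exceeds the max flow 39, so it is not minimum.

No — its capacity is 41, but the minimum cut has capacity 39.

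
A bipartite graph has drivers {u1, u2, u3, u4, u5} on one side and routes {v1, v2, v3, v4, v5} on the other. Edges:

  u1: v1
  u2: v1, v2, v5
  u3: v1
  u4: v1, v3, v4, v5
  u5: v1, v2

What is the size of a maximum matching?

4

Unit-capacity flow: source→left, listed edges, right→sink; max matching = max flow.
Augmenting path u1→v1 (+1); matched 1.
Augmenting path u2→v2 (+1); matched 2.
Augmenting path u4→v3 (+1); matched 3.
Augmenting path u5→v2→u2→v5 (+1); matched 4.
No augmenting path remains; maximum matching = 4.
König certificate: {u2, u4, u5, v1} is a vertex cover of size 4 (every listed pair touches it), so no matching can be larger.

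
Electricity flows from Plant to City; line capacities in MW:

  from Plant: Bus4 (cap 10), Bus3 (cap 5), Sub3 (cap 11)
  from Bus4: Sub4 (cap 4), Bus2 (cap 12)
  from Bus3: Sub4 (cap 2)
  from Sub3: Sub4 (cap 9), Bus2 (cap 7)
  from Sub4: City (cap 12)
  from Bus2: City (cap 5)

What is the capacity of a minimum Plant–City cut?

Augment Plant→Bus4→Sub4→City: bottleneck 4, flow now 4.
Augment Plant→Bus4→Bus2→City: bottleneck 5, flow now 9.
Augment Plant→Bus3→Sub4→City: bottleneck 2, flow now 11.
Augment Plant→Sub3→Sub4→City: bottleneck 6, flow now 17.
No augmenting path remains; maximum flow = 17.
By max-flow min-cut, the minimum cut capacity equals the max flow.
In the residual graph, reachable from Plant: {Plant, Bus4, Bus3, Sub3, Sub4, Bus2}.
Min-cut edges: Sub4→City (12), Bus2→City (5); capacity 12 + 5 = 17.

17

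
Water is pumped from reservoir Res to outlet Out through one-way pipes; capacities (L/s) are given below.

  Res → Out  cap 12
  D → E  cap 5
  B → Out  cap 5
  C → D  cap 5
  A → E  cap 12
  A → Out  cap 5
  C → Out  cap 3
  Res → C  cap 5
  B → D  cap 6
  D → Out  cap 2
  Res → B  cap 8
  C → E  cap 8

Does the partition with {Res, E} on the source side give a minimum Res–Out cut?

No — its capacity is 25, but the minimum cut has capacity 22.

Given cut capacity: 8 + 5 + 12 = 25.
Augment Res→Out: bottleneck 12, flow now 12.
Augment Res→B→Out: bottleneck 5, flow now 17.
Augment Res→C→Out: bottleneck 3, flow now 20.
Augment Res→B→D→Out: bottleneck 2, flow now 22.
No augmenting path remains; maximum flow = 22.
In the residual graph, reachable from Res: {Res, B, C, D, E}.
Min-cut edges: Res→Out (12), B→Out (5), C→Out (3), D→Out (2); capacity 12 + 5 + 3 + 2 = 22.
Cut capacity 25 exceeds the max flow 22, so it is not minimum.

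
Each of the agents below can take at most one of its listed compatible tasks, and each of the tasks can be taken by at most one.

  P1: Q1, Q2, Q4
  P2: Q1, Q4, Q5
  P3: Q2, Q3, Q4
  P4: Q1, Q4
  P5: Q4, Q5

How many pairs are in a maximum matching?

Unit-capacity flow: source→left, listed edges, right→sink; max matching = max flow.
Augmenting path P1→Q1 (+1); matched 1.
Augmenting path P2→Q4 (+1); matched 2.
Augmenting path P3→Q2 (+1); matched 3.
Augmenting path P5→Q5 (+1); matched 4.
Augmenting path P4→Q1→P1→Q2→P3→Q3 (+1); matched 5.
No augmenting path remains; maximum matching = 5.
König certificate: {P1, P2, P3, P4, P5} is a vertex cover of size 5 (every listed pair touches it), so no matching can be larger.

5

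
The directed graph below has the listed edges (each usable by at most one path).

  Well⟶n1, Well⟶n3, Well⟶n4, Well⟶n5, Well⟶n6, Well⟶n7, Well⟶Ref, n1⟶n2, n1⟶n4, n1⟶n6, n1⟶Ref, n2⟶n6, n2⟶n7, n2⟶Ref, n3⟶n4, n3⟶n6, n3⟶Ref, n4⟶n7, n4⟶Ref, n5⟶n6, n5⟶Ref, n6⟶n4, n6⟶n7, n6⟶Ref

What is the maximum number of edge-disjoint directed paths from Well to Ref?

6

Assign every edge capacity 1; by Menger, the answer equals the max flow.
Path Well→Ref (+1); total 1.
Path Well→n1→Ref (+1); total 2.
Path Well→n3→Ref (+1); total 3.
Path Well→n4→Ref (+1); total 4.
Path Well→n5→Ref (+1); total 5.
Path Well→n6→Ref (+1); total 6.
No residual Well→Ref path; max flow = 6.
Certifying cut of size 6: {Well→Ref, Well→n1, Well→n3, Well→n4, Well→n5, Well→n6}.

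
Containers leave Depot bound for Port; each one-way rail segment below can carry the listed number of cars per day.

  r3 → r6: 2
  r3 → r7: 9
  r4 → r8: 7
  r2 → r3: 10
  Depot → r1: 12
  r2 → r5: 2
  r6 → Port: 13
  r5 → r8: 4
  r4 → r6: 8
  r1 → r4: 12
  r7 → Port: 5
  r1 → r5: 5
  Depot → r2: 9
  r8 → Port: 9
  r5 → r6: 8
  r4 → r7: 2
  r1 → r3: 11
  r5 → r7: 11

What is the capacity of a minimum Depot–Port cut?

Augment Depot→r1→r3→r6→Port: bottleneck 2, flow now 2.
Augment Depot→r1→r3→r7→Port: bottleneck 5, flow now 7.
Augment Depot→r1→r4→r6→Port: bottleneck 5, flow now 12.
Augment Depot→r2→r5→r6→Port: bottleneck 2, flow now 14.
Augment Depot→r2→r3→r1→r4→r6→Port: bottleneck 3, flow now 17. (uses reverse residual edge)
Augment Depot→r2→r3→r1→r4→r8→Port: bottleneck 4, flow now 21. (uses reverse residual edge)
No augmenting path remains; maximum flow = 21.
By max-flow min-cut, the minimum cut capacity equals the max flow.
In the residual graph, reachable from Depot: {Depot}.
Min-cut edges: Depot→r1 (12), Depot→r2 (9); capacity 12 + 9 = 21.

21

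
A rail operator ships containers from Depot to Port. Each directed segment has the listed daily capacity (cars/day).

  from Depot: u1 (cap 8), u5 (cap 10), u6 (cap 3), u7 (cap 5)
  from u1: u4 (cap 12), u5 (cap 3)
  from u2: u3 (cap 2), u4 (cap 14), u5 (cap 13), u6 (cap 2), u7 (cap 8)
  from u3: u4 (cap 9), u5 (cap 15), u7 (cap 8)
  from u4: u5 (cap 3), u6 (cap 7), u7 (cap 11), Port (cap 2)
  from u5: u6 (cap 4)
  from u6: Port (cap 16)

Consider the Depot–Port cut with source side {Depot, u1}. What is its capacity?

33

Edges leaving {Depot, u1}: Depot→u5 (10), Depot→u6 (3), Depot→u7 (5), u1→u4 (12), u1→u5 (3).
Cut capacity = 10 + 3 + 5 + 12 + 3 = 33.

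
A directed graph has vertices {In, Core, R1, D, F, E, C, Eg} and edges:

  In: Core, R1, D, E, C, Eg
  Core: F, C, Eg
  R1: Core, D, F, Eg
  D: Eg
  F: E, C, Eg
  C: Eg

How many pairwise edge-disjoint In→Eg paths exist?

5

Assign every edge capacity 1; by Menger, the answer equals the max flow.
Path In→Eg (+1); total 1.
Path In→Core→Eg (+1); total 2.
Path In→R1→Eg (+1); total 3.
Path In→D→Eg (+1); total 4.
Path In→C→Eg (+1); total 5.
No residual In→Eg path; max flow = 5.
Certifying cut of size 5: {In→C, In→Core, In→D, In→Eg, In→R1}.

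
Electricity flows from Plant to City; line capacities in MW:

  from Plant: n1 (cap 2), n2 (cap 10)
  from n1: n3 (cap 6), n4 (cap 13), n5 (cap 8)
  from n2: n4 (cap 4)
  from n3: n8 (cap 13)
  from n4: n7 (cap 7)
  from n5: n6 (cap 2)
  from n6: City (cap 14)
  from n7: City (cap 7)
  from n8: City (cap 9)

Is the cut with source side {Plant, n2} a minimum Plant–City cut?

Given cut capacity: 2 + 4 = 6.
Augment Plant→n1→n3→n8→City: bottleneck 2, flow now 2.
Augment Plant→n2→n4→n7→City: bottleneck 4, flow now 6.
No augmenting path remains; maximum flow = 6.
Cut capacity 6 equals the max flow, so it is a minimum cut.

Yes — it is a minimum cut (capacity 6).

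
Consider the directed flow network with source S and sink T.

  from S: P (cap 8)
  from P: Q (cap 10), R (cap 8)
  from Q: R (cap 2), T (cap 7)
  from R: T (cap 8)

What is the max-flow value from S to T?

Augment S→P→Q→T: bottleneck 7, flow now 7.
Augment S→P→R→T: bottleneck 1, flow now 8.
No augmenting path remains; maximum flow = 8.
In the residual graph, reachable from S: {S}.
Min-cut edges: S→P (8); capacity 8 = 8.
This cut is saturated, so no flow can exceed 8.

8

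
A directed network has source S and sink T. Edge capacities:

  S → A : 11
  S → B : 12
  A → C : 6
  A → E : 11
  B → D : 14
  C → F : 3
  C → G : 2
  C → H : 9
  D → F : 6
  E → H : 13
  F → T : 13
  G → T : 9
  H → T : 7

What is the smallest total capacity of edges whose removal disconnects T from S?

17

Augment S→A→C→F→T: bottleneck 3, flow now 3.
Augment S→A→C→G→T: bottleneck 2, flow now 5.
Augment S→A→C→H→T: bottleneck 1, flow now 6.
Augment S→A→E→H→T: bottleneck 5, flow now 11.
Augment S→B→D→F→T: bottleneck 6, flow now 17.
No augmenting path remains; maximum flow = 17.
By max-flow min-cut, the minimum cut capacity equals the max flow.
In the residual graph, reachable from S: {S, B, D}.
Min-cut edges: S→A (11), D→F (6); capacity 11 + 6 = 17.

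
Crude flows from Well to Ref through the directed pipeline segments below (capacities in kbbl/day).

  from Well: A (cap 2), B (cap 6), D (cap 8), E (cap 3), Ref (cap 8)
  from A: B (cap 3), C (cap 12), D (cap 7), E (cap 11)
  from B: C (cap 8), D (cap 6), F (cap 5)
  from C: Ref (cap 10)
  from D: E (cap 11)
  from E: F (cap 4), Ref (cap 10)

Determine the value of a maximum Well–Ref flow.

26

Augment Well→Ref: bottleneck 8, flow now 8.
Augment Well→E→Ref: bottleneck 3, flow now 11.
Augment Well→A→C→Ref: bottleneck 2, flow now 13.
Augment Well→B→C→Ref: bottleneck 6, flow now 19.
Augment Well→D→E→Ref: bottleneck 7, flow now 26.
No augmenting path remains; maximum flow = 26.
In the residual graph, reachable from Well: {Well, D, E, F}.
Min-cut edges: Well→A (2), Well→B (6), Well→Ref (8), E→Ref (10); capacity 2 + 6 + 8 + 10 = 26.
This cut is saturated, so no flow can exceed 26.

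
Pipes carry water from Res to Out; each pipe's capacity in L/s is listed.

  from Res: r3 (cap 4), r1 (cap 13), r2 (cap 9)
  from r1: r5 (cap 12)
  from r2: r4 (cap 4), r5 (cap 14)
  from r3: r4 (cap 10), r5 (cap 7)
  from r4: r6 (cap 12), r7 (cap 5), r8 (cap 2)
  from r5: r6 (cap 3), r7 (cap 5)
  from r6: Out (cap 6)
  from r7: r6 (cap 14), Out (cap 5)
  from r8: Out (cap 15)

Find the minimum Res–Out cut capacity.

Augment Res→r1→r5→r6→Out: bottleneck 3, flow now 3.
Augment Res→r1→r5→r7→Out: bottleneck 5, flow now 8.
Augment Res→r2→r4→r6→Out: bottleneck 3, flow now 11.
Augment Res→r2→r4→r8→Out: bottleneck 1, flow now 12.
Augment Res→r3→r4→r8→Out: bottleneck 1, flow now 13.
No augmenting path remains; maximum flow = 13.
By max-flow min-cut, the minimum cut capacity equals the max flow.
In the residual graph, reachable from Res: {Res, r1, r2, r3, r4, r5, r6, r7}.
Min-cut edges: r4→r8 (2), r6→Out (6), r7→Out (5); capacity 2 + 6 + 5 = 13.

13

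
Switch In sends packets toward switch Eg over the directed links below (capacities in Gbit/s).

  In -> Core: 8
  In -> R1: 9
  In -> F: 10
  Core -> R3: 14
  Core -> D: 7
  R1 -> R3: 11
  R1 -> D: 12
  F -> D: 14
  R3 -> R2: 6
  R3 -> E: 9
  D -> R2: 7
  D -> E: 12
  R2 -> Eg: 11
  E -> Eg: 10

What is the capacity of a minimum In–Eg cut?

Augment In→Core→R3→R2→Eg: bottleneck 6, flow now 6.
Augment In→Core→R3→E→Eg: bottleneck 2, flow now 8.
Augment In→R1→R3→E→Eg: bottleneck 7, flow now 15.
Augment In→R1→D→R2→Eg: bottleneck 2, flow now 17.
Augment In→F→D→R2→Eg: bottleneck 3, flow now 20.
Augment In→F→D→E→Eg: bottleneck 1, flow now 21.
No augmenting path remains; maximum flow = 21.
By max-flow min-cut, the minimum cut capacity equals the max flow.
In the residual graph, reachable from In: {In, Core, R1, F, R3, D, R2, E}.
Min-cut edges: R2→Eg (11), E→Eg (10); capacity 11 + 10 = 21.

21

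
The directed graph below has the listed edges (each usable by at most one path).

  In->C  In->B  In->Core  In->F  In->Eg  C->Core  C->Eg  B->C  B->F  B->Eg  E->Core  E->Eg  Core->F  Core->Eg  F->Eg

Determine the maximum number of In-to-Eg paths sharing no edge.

Assign every edge capacity 1; by Menger, the answer equals the max flow.
Path In→Eg (+1); total 1.
Path In→C→Eg (+1); total 2.
Path In→B→Eg (+1); total 3.
Path In→Core→Eg (+1); total 4.
Path In→F→Eg (+1); total 5.
No residual In→Eg path; max flow = 5.
Certifying cut of size 5: {In→B, In→C, In→Core, In→Eg, In→F}.

5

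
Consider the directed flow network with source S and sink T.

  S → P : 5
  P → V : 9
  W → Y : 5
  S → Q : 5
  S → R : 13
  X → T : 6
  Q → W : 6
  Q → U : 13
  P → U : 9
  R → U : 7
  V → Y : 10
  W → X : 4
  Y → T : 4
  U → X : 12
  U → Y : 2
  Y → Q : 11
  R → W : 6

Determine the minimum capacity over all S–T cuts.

Augment S→P→U→X→T: bottleneck 5, flow now 5.
Augment S→Q→U→X→T: bottleneck 1, flow now 6.
Augment S→Q→U→Y→T: bottleneck 2, flow now 8.
Augment S→Q→W→Y→T: bottleneck 2, flow now 10.
No augmenting path remains; maximum flow = 10.
By max-flow min-cut, the minimum cut capacity equals the max flow.
In the residual graph, reachable from S: {S, P, Q, R, U, V, W, X, Y}.
Min-cut edges: X→T (6), Y→T (4); capacity 6 + 4 = 10.

10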